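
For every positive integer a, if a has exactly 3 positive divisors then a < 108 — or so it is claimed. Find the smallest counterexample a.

a = 121

A counterexample is any positive integer a such that a has exactly 3 positive divisors but the claim fails; we check each in order.
a = 4: τ(4) = 3; 4 < 108.
a = 9: τ(9) = 3; 9 < 108.
a = 25: τ(25) = 3; 25 < 108.
a = 49: τ(49) = 3; 49 < 108.
a = 121: τ(121) = 3; 121 ≥ 108.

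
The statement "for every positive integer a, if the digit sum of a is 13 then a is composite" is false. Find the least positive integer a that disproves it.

a = 67

For a = 49, 58 the conclusion holds.
a = 67: digit sum 13; 67 is prime, not composite.
Thus a = 67 disproves the claim, and no smaller a works.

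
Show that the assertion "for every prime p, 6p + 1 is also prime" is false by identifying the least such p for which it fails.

p = 2: 6p + 1 = 13, prime.
p = 3: 6p + 1 = 19, prime.
p = 5: 6p + 1 = 31, prime.
p = 7: 6p + 1 = 43, prime.
p = 11: 6p + 1 = 67, prime.
p = 13: 6p + 1 = 79, prime.
p = 17: 6p + 1 = 103, prime.
p = 19: 6p + 1 = 115 = 5 × 23, not prime.

p = 19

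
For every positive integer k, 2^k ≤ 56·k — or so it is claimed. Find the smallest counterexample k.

A counterexample is any positive integer k such that 2^k > 56·k; we check each in order.
k = 1: 2^k = 2 and 56·k = 56, so 2 ≤ 56.
k = 2: 2^k = 4 and 56·k = 112, so 4 ≤ 112.
k = 3: 2^k = 8 and 56·k = 168, so 8 ≤ 168.
k = 4: 2^k = 16 and 56·k = 224, so 16 ≤ 224.
k = 5: 2^k = 32 and 56·k = 280, so 32 ≤ 280.
k = 6: 2^k = 64 and 56·k = 336, so 64 ≤ 336.
k = 7: 2^k = 128 and 56·k = 392, so 128 ≤ 392.
k = 8: 2^k = 256 and 56·k = 448, so 256 ≤ 448.
k = 9: 2^k = 512 and 56·k = 504, so 512 > 504.

k = 9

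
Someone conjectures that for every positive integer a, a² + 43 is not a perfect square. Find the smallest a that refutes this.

a = 21

For a = 1, 2, 3, 4, …, 18, 19, 20 the conclusion holds.
a = 21: 21² + 43 = 484 = 22², a perfect square.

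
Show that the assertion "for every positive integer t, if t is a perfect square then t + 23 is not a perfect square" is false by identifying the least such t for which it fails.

Check each positive integer t in order until t is a perfect square but t + 23 is a perfect square.
The first 10 eligible values, up to t = 100, all satisfy the conclusion.
t = 121: 121 = 11² and 121 + 23 = 144 = 12².

t = 121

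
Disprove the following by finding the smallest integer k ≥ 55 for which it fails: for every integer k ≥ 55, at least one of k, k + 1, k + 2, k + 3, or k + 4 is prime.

Check each integer k ≥ 55 in order until k, k + 1, k + 2, k + 3, k + 4 are all composite.
k = 55: 59 is prime.
k = 56: 59 is prime.
k = 57: 59 is prime.
k = 58: 59 is prime.
k = 59: 59 is prime.
k = 60: 61 is prime.
k = 61: 61 is prime.
k = 62: 62 = 2 × 31; 63 = 3 × 21; 64 = 2 × 32; 65 = 5 × 13; 66 = 2 × 33 — all composite.

k = 62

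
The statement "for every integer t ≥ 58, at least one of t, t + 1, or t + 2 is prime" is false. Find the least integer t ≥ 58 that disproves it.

Check each integer t ≥ 58 in order until t, t + 1, t + 2 are all composite.
For t = 58, 59, 60, 61 the conclusion holds.
t = 62: 62 = 2 × 31; 63 = 3 × 21; 64 = 2 × 32 — all composite.

t = 62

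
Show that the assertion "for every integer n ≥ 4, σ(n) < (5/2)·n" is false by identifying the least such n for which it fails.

Check each integer n ≥ 4 in order until the claim fails.
For n = 4, 5, 6, 7, …, 21, 22, 23 the conclusion holds.
n = 24: σ(24) = 60; 60 ≥ 60.

n = 24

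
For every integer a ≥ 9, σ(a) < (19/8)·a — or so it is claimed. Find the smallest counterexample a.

A counterexample is any integer a ≥ 9 such that the claim fails; we check each in order.
The first 15 eligible values, up to a = 23, all satisfy the conclusion.
a = 24: σ(24) = 60; 60 ≥ 57.
Hence a = 24 is a counterexample.

a = 24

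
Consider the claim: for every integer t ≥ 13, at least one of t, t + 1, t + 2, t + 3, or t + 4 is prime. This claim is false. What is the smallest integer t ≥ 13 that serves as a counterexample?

t = 24

Check each integer t ≥ 13 in order until t, t + 1, t + 2, t + 3, t + 4 are all composite.
For t = 13, 14, 15, 16, …, 21, 22, 23 the conclusion holds.
t = 24: 24 = 2 × 12; 25 = 5 × 5; 26 = 2 × 13; 27 = 3 × 9; 28 = 2 × 14 — all composite.
So t = 24 is the smallest counterexample.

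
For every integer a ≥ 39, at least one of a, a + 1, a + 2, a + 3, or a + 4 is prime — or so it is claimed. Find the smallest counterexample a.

a = 48

We need the least integer a ≥ 39 for which a, a + 1, a + 2, a + 3, a + 4 are all composite.
For a = 39, 40, 41, 42, 43, 44, 45, 46, 47 the conclusion holds.
a = 48: 48 = 2 × 24; 49 = 7 × 7; 50 = 2 × 25; 51 = 3 × 17; 52 = 2 × 26 — all composite.
Thus a = 48 disproves the claim, and no smaller a works.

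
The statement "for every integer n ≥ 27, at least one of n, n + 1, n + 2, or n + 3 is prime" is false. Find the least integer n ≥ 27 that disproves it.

A counterexample is any integer n ≥ 27 such that n, n + 1, n + 2, n + 3 are all composite; we check each in order.
The first 5 eligible values, up to n = 31, all satisfy the conclusion.
n = 32: 32 = 2 × 16; 33 = 3 × 11; 34 = 2 × 17; 35 = 5 × 7 — all composite.
So n = 32 is the smallest counterexample.

n = 32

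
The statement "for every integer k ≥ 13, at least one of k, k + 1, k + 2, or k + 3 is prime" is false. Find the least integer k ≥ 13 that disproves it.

Check each integer k ≥ 13 in order until k, k + 1, k + 2, k + 3 are all composite.
The first 11 eligible values, up to k = 23, all satisfy the conclusion.
k = 24: 24 = 2 × 12; 25 = 5 × 5; 26 = 2 × 13; 27 = 3 × 9 — all composite.
Hence k = 24 is a counterexample.

k = 24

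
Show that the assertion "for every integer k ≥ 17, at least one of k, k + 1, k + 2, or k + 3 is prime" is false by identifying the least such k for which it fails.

k = 24

The first 7 eligible values, up to k = 23, all satisfy the conclusion.
k = 24: 24 = 2 × 12; 25 = 5 × 5; 26 = 2 × 13; 27 = 3 × 9 — all composite.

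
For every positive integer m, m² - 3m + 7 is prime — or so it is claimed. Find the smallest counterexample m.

We need the least positive integer m for which m² - 3m + 7 is not prime.
m = 1: m² - 3m + 7 = 5, prime.
m = 2: m² - 3m + 7 = 5, prime.
m = 3: m² - 3m + 7 = 7, prime.
m = 4: m² - 3m + 7 = 11, prime.
m = 5: m² - 3m + 7 = 17, prime.
m = 6: m² - 3m + 7 = 25 = 5 × 5, composite.

m = 6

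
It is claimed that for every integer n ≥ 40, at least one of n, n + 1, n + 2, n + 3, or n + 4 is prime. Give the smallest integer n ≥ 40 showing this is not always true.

n = 48

For n = 40, 41, 42, 43, 44, 45, 46, 47 the conclusion holds.
n = 48: 48 = 2 × 24; 49 = 7 × 7; 50 = 2 × 25; 51 = 3 × 17; 52 = 2 × 26 — all composite.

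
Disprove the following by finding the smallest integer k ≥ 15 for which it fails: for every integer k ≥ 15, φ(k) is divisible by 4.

k = 18

Check each integer k ≥ 15 in order until φ(k) is not divisible by 4.
For k = 15, 16, 17 the conclusion holds.
k = 18: φ(18) = 6; 6 mod 4 = 2.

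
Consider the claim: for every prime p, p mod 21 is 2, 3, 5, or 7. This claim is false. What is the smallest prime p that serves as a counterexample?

The first 4 eligible values, up to p = 7, all satisfy the conclusion.
p = 11: 11 mod 21 = 11 — not in {2, 3, 5, 7}.
So p = 11 is the smallest counterexample.

p = 11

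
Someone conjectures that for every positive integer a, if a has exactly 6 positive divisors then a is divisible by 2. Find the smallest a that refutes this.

Check each positive integer a in order until a has exactly 6 positive divisors but a is not divisible by 2.
For a = 12, 18, 20, 28, 32, 44 the conclusion holds.
a = 45: τ(45) = 6; 45 mod 2 = 1.

a = 45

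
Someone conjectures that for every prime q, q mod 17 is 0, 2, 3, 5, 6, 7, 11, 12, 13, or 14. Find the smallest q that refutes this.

The first 13 eligible values, up to q = 41, all satisfy the conclusion.
q = 43: 43 mod 17 = 9 — not in {0, 2, 3, 5, 6, 7, 11, 12, 13, 14}.
Thus q = 43 disproves the claim, and no smaller q works.

q = 43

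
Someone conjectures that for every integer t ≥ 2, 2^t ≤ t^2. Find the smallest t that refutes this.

We need the least integer t ≥ 2 for which 2^t > t^2.
t = 2: 2^t = 4 and t^2 = 4, so 4 ≤ 4.
t = 3: 2^t = 8 and t^2 = 9, so 8 ≤ 9.
t = 4: 2^t = 16 and t^2 = 16, so 16 ≤ 16.
t = 5: 2^t = 32 and t^2 = 25, so 32 > 25.

t = 5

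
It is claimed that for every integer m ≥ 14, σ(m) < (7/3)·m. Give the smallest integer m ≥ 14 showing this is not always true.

m = 24

The first 10 eligible values, up to m = 23, all satisfy the conclusion.
m = 24: σ(24) = 60; 60 ≥ 56.
Hence m = 24 is a counterexample.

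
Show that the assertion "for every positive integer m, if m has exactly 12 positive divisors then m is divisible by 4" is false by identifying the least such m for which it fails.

m = 90

A counterexample is any positive integer m such that m has exactly 12 positive divisors but m is not divisible by 4; we check each in order.
m = 60: τ(60) = 12; 60 mod 4 = 0.
m = 72: τ(72) = 12; 72 mod 4 = 0.
m = 84: τ(84) = 12; 84 mod 4 = 0.
m = 90: τ(90) = 12; 90 mod 4 = 2.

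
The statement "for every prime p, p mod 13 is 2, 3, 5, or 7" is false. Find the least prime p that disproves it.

p = 11

The first 4 eligible values, up to p = 7, all satisfy the conclusion.
p = 11: 11 mod 13 = 11 — not in {2, 3, 5, 7}.
Hence p = 11 is a counterexample.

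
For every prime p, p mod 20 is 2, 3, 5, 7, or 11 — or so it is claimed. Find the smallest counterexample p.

p = 13

We need the least prime p for which the claim fails.
The first 5 eligible values, up to p = 11, all satisfy the conclusion.
p = 13: 13 mod 20 = 13 — not in {2, 3, 5, 7, 11}.
So p = 13 is the smallest counterexample.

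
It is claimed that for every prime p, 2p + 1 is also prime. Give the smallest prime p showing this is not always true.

p = 7

A counterexample is any prime p such that 2p + 1 is not prime; we check each in order.
For p = 2, 3, 5 the conclusion holds.
p = 7: 2p + 1 = 15 = 3 × 5, not prime.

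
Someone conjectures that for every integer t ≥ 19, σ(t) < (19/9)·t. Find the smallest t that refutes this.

For t = 19, 20, 21, 22, 23 the conclusion holds.
t = 24: σ(24) = 60; 60 ≥ 152/3.
Hence t = 24 is a counterexample.

t = 24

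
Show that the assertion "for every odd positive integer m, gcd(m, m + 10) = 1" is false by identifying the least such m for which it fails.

Check each odd positive integer m in order until gcd(m, m + 10) > 1.
m = 1: gcd(1, 11) = 1.
m = 3: gcd(3, 13) = 1.
m = 5: gcd(5, 15) = 5.
Hence m = 5 is a counterexample.

m = 5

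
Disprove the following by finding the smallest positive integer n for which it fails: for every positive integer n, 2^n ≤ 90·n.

n = 10

We need the least positive integer n for which 2^n > 90·n.
For n = 1, 2, 3, 4, 5, 6, 7, 8, 9 the conclusion holds.
n = 10: 2^n = 1024 and 90·n = 900, so 1024 > 900.
Thus n = 10 disproves the claim, and no smaller n works.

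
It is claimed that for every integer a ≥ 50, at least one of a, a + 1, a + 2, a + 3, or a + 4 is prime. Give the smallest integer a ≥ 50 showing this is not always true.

a = 54

A counterexample is any integer a ≥ 50 such that a, a + 1, a + 2, a + 3, a + 4 are all composite; we check each in order.
For a = 50, 51, 52, 53 the conclusion holds.
a = 54: 54 = 2 × 27; 55 = 5 × 11; 56 = 2 × 28; 57 = 3 × 19; 58 = 2 × 29 — all composite.
So a = 54 is the smallest counterexample.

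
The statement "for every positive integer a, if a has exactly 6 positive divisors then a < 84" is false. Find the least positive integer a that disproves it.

Check each positive integer a in order until a has exactly 6 positive divisors but the claim fails.
The first 13 eligible values, up to a = 76, all satisfy the conclusion.
a = 92: τ(92) = 6; 92 ≥ 84.

a = 92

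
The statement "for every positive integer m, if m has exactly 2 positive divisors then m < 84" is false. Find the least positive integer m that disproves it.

m = 89

A counterexample is any positive integer m such that m has exactly 2 positive divisors but the claim fails; we check each in order.
For m = 2, 3, 5, 7, …, 73, 79, 83 the conclusion holds.
m = 89: τ(89) = 2; 89 ≥ 84.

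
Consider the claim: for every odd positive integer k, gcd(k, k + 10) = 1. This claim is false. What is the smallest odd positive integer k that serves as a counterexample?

k = 5

Check each odd positive integer k in order until gcd(k, k + 10) > 1.
k = 1: gcd(1, 11) = 1.
k = 3: gcd(3, 13) = 1.
k = 5: gcd(5, 15) = 5.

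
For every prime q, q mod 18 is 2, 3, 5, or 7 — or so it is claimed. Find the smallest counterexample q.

Check each prime q in order until the claim fails.
q = 2: 2 mod 18 = 2.
q = 3: 3 mod 18 = 3.
q = 5: 5 mod 18 = 5.
q = 7: 7 mod 18 = 7.
q = 11: 11 mod 18 = 11 — not in {2, 3, 5, 7}.

q = 11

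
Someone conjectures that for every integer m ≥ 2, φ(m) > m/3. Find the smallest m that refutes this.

We need the least integer m ≥ 2 for which the claim fails.
m = 2: φ(2) = 1 and 2/3 = 2/3, so φ(2) > 2/3.
m = 3: φ(3) = 2 and 3/3 = 1, so φ(3) > 3/3.
m = 4: φ(4) = 2 and 4/3 = 4/3, so φ(4) > 4/3.
m = 5: φ(5) = 4 and 5/3 = 5/3, so φ(5) > 5/3.
m = 6: φ(6) = 2 and 6/3 = 2, so φ(6) ≤ 6/3.
Thus m = 6 disproves the claim, and no smaller m works.

m = 6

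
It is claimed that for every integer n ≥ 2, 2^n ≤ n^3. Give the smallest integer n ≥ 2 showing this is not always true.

n = 2: 2^n = 4 and n^3 = 8, so 4 ≤ 8.
n = 3: 2^n = 8 and n^3 = 27, so 8 ≤ 27.
n = 4: 2^n = 16 and n^3 = 64, so 16 ≤ 64.
n = 5: 2^n = 32 and n^3 = 125, so 32 ≤ 125.
n = 6: 2^n = 64 and n^3 = 216, so 64 ≤ 216.
n = 7: 2^n = 128 and n^3 = 343, so 128 ≤ 343.
n = 8: 2^n = 256 and n^3 = 512, so 256 ≤ 512.
n = 9: 2^n = 512 and n^3 = 729, so 512 ≤ 729.
n = 10: 2^n = 1024 and n^3 = 1000, so 1024 > 1000.
Thus n = 10 disproves the claim, and no smaller n works.

n = 10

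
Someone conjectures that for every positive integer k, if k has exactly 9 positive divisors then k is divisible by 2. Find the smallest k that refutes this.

Check each positive integer k in order until k has exactly 9 positive divisors but k is not divisible by 2.
For k = 36, 100, 196 the conclusion holds.
k = 225: τ(225) = 9; 225 mod 2 = 1.
Thus k = 225 disproves the claim, and no smaller k works.

k = 225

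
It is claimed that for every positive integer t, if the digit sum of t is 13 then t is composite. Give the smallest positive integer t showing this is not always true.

A counterexample is any positive integer t such that the digit sum of t is 13 but t is prime; we check each in order.
t = 49: digit sum 13; 49 is composite.
t = 58: digit sum 13; 58 is composite.
t = 67: digit sum 13; 67 is prime, not composite.
Thus t = 67 disproves the claim, and no smaller t works.

t = 67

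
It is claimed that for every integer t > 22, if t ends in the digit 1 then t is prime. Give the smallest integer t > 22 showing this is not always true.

For t = 31, 41 the conclusion holds.
t = 51: 51 ends in 1; 51 = 3 × 17, composite.

t = 51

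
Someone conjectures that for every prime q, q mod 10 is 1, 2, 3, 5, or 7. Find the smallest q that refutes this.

q = 19

A counterexample is any prime q such that the claim fails; we check each in order.
q = 2: 2 mod 10 = 2.
q = 3: 3 mod 10 = 3.
q = 5: 5 mod 10 = 5.
q = 7: 7 mod 10 = 7.
q = 11: 11 mod 10 = 1.
q = 13: 13 mod 10 = 3.
q = 17: 17 mod 10 = 7.
q = 19: 19 mod 10 = 9 — not in {1, 2, 3, 5, 7}.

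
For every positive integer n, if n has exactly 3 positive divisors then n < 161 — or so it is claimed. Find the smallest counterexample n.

n = 4: τ(4) = 3; 4 < 161.
n = 9: τ(9) = 3; 9 < 161.
n = 25: τ(25) = 3; 25 < 161.
n = 49: τ(49) = 3; 49 < 161.
n = 121: τ(121) = 3; 121 < 161.
n = 169: τ(169) = 3; 169 ≥ 161.

n = 169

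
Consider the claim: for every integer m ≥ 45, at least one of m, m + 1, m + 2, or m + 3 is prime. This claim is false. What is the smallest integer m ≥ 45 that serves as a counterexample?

m = 45: 47 is prime.
m = 46: 47 is prime.
m = 47: 47 is prime.
m = 48: 48 = 2 × 24; 49 = 7 × 7; 50 = 2 × 25; 51 = 3 × 17 — all composite.
So m = 48 is the smallest counterexample.

m = 48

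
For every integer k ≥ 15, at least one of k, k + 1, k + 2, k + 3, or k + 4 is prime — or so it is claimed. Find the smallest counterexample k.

A counterexample is any integer k ≥ 15 such that k, k + 1, k + 2, k + 3, k + 4 are all composite; we check each in order.
For k = 15, 16, 17, 18, 19, 20, 21, 22, 23 the conclusion holds.
k = 24: 24 = 2 × 12; 25 = 5 × 5; 26 = 2 × 13; 27 = 3 × 9; 28 = 2 × 14 — all composite.

k = 24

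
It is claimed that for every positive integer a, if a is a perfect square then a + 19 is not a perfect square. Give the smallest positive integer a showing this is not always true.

Check each positive integer a in order until a is a perfect square but a + 19 is a perfect square.
The first 8 eligible values, up to a = 64, all satisfy the conclusion.
a = 81: 81 = 9² and 81 + 19 = 100 = 10².
Thus a = 81 disproves the claim, and no smaller a works.

a = 81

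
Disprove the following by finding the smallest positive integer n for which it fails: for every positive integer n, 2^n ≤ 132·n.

For n = 1, 2, 3, 4, 5, 6, 7, 8, 9, 10 the conclusion holds.
n = 11: 2^n = 2048 and 132·n = 1452, so 2048 > 1452.
So n = 11 is the smallest counterexample.

n = 11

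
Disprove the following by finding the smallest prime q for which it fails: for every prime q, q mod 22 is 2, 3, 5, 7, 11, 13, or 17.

A counterexample is any prime q such that the claim fails; we check each in order.
The first 7 eligible values, up to q = 17, all satisfy the conclusion.
q = 19: 19 mod 22 = 19 — not in {2, 3, 5, 7, 11, 13, 17}.
Thus q = 19 disproves the claim, and no smaller q works.

q = 19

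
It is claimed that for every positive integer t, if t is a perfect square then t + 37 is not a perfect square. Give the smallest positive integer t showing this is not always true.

Check each positive integer t in order until t is a perfect square but t + 37 is a perfect square.
The first 17 eligible values, up to t = 289, all satisfy the conclusion.
t = 324: 324 = 18² and 324 + 37 = 361 = 19².
Thus t = 324 disproves the claim, and no smaller t works.

t = 324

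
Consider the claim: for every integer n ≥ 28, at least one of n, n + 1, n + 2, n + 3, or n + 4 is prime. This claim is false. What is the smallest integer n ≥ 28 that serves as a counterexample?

n = 32

For n = 28, 29, 30, 31 the conclusion holds.
n = 32: 32 = 2 × 16; 33 = 3 × 11; 34 = 2 × 17; 35 = 5 × 7; 36 = 2 × 18 — all composite.
Thus n = 32 disproves the claim, and no smaller n works.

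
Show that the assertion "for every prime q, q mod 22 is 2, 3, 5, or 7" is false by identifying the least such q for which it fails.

q = 11

A counterexample is any prime q such that the claim fails; we check each in order.
For q = 2, 3, 5, 7 the conclusion holds.
q = 11: 11 mod 22 = 11 — not in {2, 3, 5, 7}.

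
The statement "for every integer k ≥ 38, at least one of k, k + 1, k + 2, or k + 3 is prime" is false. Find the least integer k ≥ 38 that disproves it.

k = 48

Check each integer k ≥ 38 in order until k, k + 1, k + 2, k + 3 are all composite.
For k = 38, 39, 40, 41, 42, 43, 44, 45, 46, 47 the conclusion holds.
k = 48: 48 = 2 × 24; 49 = 7 × 7; 50 = 2 × 25; 51 = 3 × 17 — all composite.
So k = 48 is the smallest counterexample.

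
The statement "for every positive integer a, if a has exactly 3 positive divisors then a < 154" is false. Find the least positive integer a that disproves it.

a = 169

Check each positive integer a in order until a has exactly 3 positive divisors but the claim fails.
The first 5 eligible values, up to a = 121, all satisfy the conclusion.
a = 169: τ(169) = 3; 169 ≥ 154.
Thus a = 169 disproves the claim, and no smaller a works.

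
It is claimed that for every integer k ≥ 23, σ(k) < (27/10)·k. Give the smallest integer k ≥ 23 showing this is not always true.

We need the least integer k ≥ 23 for which the claim fails.
The first 37 eligible values, up to k = 59, all satisfy the conclusion.
k = 60: σ(60) = 168; 168 ≥ 162.
Thus k = 60 disproves the claim, and no smaller k works.

k = 60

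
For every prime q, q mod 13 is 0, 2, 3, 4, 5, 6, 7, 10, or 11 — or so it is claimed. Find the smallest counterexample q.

For q = 2, 3, 5, 7, …, 37, 41, 43 the conclusion holds.
q = 47: 47 mod 13 = 8 — not in {0, 2, 3, 4, 5, 6, 7, 10, 11}.
Thus q = 47 disproves the claim, and no smaller q works.

q = 47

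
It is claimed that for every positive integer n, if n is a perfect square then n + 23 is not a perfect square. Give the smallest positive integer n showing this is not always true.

n = 121

We need the least positive integer n for which n is a perfect square but n + 23 is a perfect square.
The first 10 eligible values, up to n = 100, all satisfy the conclusion.
n = 121: 121 = 11² and 121 + 23 = 144 = 12².
So n = 121 is the smallest counterexample.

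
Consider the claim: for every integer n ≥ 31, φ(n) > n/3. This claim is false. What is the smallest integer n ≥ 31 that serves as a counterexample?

n = 36

Check each integer n ≥ 31 in order until the claim fails.
For n = 31, 32, 33, 34, 35 the conclusion holds.
n = 36: φ(36) = 12 and 36/3 = 12, so φ(36) ≤ 36/3.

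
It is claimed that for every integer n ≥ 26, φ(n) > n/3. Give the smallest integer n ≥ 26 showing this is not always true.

We need the least integer n ≥ 26 for which the claim fails.
The first 4 eligible values, up to n = 29, all satisfy the conclusion.
n = 30: φ(30) = 8 and 30/3 = 10, so φ(30) ≤ 30/3.

n = 30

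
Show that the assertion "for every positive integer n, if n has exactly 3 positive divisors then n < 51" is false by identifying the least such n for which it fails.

A counterexample is any positive integer n such that n has exactly 3 positive divisors but the claim fails; we check each in order.
n = 4: τ(4) = 3; 4 < 51.
n = 9: τ(9) = 3; 9 < 51.
n = 25: τ(25) = 3; 25 < 51.
n = 49: τ(49) = 3; 49 < 51.
n = 121: τ(121) = 3; 121 ≥ 51.

n = 121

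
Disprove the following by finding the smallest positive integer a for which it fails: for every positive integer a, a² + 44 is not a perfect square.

a = 10

Check each positive integer a in order until a² + 44 is a perfect square.
For a = 1, 2, 3, 4, 5, 6, 7, 8, 9 the conclusion holds.
a = 10: 10² + 44 = 144 = 12², a perfect square.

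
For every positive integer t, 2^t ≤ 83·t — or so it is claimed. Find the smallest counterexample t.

t = 10

A counterexample is any positive integer t such that 2^t > 83·t; we check each in order.
For t = 1, 2, 3, 4, 5, 6, 7, 8, 9 the conclusion holds.
t = 10: 2^t = 1024 and 83·t = 830, so 1024 > 830.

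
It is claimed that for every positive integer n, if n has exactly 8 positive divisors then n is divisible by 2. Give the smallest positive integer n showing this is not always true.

Check each positive integer n in order until n has exactly 8 positive divisors but n is not divisible by 2.
The first 12 eligible values, up to n = 104, all satisfy the conclusion.
n = 105: τ(105) = 8; 105 mod 2 = 1.
So n = 105 is the smallest counterexample.

n = 105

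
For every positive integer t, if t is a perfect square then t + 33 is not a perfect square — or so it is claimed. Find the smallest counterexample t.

Check each positive integer t in order until t is a perfect square but t + 33 is a perfect square.
For t = 1, 4, 9 the conclusion holds.
t = 16: 16 = 4² and 16 + 33 = 49 = 7².

t = 16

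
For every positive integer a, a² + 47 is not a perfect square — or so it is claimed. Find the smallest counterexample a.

a = 23

We need the least positive integer a for which a² + 47 is a perfect square.
The first 22 eligible values, up to a = 22, all satisfy the conclusion.
a = 23: 23² + 47 = 576 = 24², a perfect square.
Thus a = 23 disproves the claim, and no smaller a works.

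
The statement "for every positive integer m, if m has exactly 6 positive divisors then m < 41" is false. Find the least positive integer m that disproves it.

m = 44

A counterexample is any positive integer m such that m has exactly 6 positive divisors but the claim fails; we check each in order.
m = 12: τ(12) = 6; 12 < 41.
m = 18: τ(18) = 6; 18 < 41.
m = 20: τ(20) = 6; 20 < 41.
m = 28: τ(28) = 6; 28 < 41.
m = 32: τ(32) = 6; 32 < 41.
m = 44: τ(44) = 6; 44 ≥ 41.
Hence m = 44 is a counterexample.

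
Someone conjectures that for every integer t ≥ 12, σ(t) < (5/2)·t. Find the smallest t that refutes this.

We need the least integer t ≥ 12 for which the claim fails.
For t = 12, 13, 14, 15, …, 21, 22, 23 the conclusion holds.
t = 24: σ(24) = 60; 60 ≥ 60.
Thus t = 24 disproves the claim, and no smaller t works.

t = 24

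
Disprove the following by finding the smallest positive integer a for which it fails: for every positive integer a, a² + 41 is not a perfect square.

We need the least positive integer a for which a² + 41 is a perfect square.
For a = 1, 2, 3, 4, …, 17, 18, 19 the conclusion holds.
a = 20: 20² + 41 = 441 = 21², a perfect square.
Thus a = 20 disproves the claim, and no smaller a works.

a = 20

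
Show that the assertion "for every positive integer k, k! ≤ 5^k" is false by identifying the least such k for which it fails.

Check each positive integer k in order until k! > 5^k.
For k = 1, 2, 3, 4, …, 9, 10, 11 the conclusion holds.
k = 12: k! = 479001600 and 5^k = 244140625, so 479001600 > 244140625.
Hence k = 12 is a counterexample.

k = 12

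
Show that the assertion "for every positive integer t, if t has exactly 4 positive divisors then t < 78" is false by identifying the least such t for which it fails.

t = 82

The first 24 eligible values, up to t = 77, all satisfy the conclusion.
t = 82: τ(82) = 4; 82 ≥ 78.
Hence t = 82 is a counterexample.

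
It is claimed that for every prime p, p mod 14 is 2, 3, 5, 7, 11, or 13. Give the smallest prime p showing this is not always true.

p = 23

Check each prime p in order until the claim fails.
The first 8 eligible values, up to p = 19, all satisfy the conclusion.
p = 23: 23 mod 14 = 9 — not in {2, 3, 5, 7, 11, 13}.
Thus p = 23 disproves the claim, and no smaller p works.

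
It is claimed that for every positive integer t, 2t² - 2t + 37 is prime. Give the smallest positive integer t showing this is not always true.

t = 3

A counterexample is any positive integer t such that 2t² - 2t + 37 is not prime; we check each in order.
t = 1: 2t² - 2t + 37 = 37, prime.
t = 2: 2t² - 2t + 37 = 41, prime.
t = 3: 2t² - 2t + 37 = 49 = 7 × 7, composite.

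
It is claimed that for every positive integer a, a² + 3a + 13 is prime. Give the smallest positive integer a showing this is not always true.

a = 1: a² + 3a + 13 = 17, prime.
a = 2: a² + 3a + 13 = 23, prime.
a = 3: a² + 3a + 13 = 31, prime.
a = 4: a² + 3a + 13 = 41, prime.
a = 5: a² + 3a + 13 = 53, prime.
a = 6: a² + 3a + 13 = 67, prime.
a = 7: a² + 3a + 13 = 83, prime.
a = 8: a² + 3a + 13 = 101, prime.
a = 9: a² + 3a + 13 = 121 = 11 × 11, composite.

a = 9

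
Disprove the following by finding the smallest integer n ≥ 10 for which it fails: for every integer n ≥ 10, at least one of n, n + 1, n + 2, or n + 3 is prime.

n = 24

The first 14 eligible values, up to n = 23, all satisfy the conclusion.
n = 24: 24 = 2 × 12; 25 = 5 × 5; 26 = 2 × 13; 27 = 3 × 9 — all composite.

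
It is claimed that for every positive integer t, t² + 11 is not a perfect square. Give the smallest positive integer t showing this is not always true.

A counterexample is any positive integer t such that t² + 11 is a perfect square; we check each in order.
For t = 1, 2, 3, 4 the conclusion holds.
t = 5: 5² + 11 = 36 = 6², a perfect square.
Thus t = 5 disproves the claim, and no smaller t works.

t = 5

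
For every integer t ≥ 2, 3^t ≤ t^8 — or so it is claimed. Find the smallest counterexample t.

t = 23

Check each integer t ≥ 2 in order until 3^t > t^8.
For t = 2, 3, 4, 5, …, 20, 21, 22 the conclusion holds.
t = 23: 3^t = 94143178827 and t^8 = 78310985281, so 94143178827 > 78310985281.
Thus t = 23 disproves the claim, and no smaller t works.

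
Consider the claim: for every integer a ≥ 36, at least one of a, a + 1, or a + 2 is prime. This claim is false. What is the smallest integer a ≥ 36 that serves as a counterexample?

a = 36: 37 is prime.
a = 37: 37 is prime.
a = 38: 38 = 2 × 19; 39 = 3 × 13; 40 = 2 × 20 — all composite.
So a = 38 is the smallest counterexample.

a = 38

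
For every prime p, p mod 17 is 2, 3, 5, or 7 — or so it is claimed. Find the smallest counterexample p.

A counterexample is any prime p such that the claim fails; we check each in order.
For p = 2, 3, 5, 7 the conclusion holds.
p = 11: 11 mod 17 = 11 — not in {2, 3, 5, 7}.
So p = 11 is the smallest counterexample.

p = 11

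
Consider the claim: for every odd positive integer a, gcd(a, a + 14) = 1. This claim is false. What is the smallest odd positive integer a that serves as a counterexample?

We need the least odd positive integer a for which gcd(a, a + 14) > 1.
a = 1: gcd(1, 15) = 1.
a = 3: gcd(3, 17) = 1.
a = 5: gcd(5, 19) = 1.
a = 7: gcd(7, 21) = 7.
So a = 7 is the smallest counterexample.

a = 7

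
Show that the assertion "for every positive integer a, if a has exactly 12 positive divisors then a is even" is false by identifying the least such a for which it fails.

a = 315

Check each positive integer a in order until a has exactly 12 positive divisors but a is odd.
For a = 60, 72, 84, 90, …, 294, 306, 308 the conclusion holds.
a = 315: divisors of 315: 12 divisors; 315 is odd.
So a = 315 is the smallest counterexample.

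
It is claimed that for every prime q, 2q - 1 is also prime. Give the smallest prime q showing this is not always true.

q = 5

For q = 2, 3 the conclusion holds.
q = 5: 2q - 1 = 9 = 3 × 3, not prime.
Thus q = 5 disproves the claim, and no smaller q works.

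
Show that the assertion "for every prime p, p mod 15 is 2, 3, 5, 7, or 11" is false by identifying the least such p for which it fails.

A counterexample is any prime p such that the claim fails; we check each in order.
p = 2: 2 mod 15 = 2.
p = 3: 3 mod 15 = 3.
p = 5: 5 mod 15 = 5.
p = 7: 7 mod 15 = 7.
p = 11: 11 mod 15 = 11.
p = 13: 13 mod 15 = 13 — not in {2, 3, 5, 7, 11}.
Thus p = 13 disproves the claim, and no smaller p works.

p = 13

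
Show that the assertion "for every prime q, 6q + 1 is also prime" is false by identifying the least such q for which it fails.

q = 19

A counterexample is any prime q such that 6q + 1 is not prime; we check each in order.
The first 7 eligible values, up to q = 17, all satisfy the conclusion.
q = 19: 6q + 1 = 115 = 5 × 23, not prime.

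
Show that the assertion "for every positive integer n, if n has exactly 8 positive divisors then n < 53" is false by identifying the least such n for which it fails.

n = 54

We need the least positive integer n for which n has exactly 8 positive divisors but the claim fails.
For n = 24, 30, 40, 42 the conclusion holds.
n = 54: τ(54) = 8; 54 ≥ 53.
So n = 54 is the smallest counterexample.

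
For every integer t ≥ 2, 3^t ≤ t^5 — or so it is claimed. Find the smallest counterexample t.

t = 11

The first 9 eligible values, up to t = 10, all satisfy the conclusion.
t = 11: 3^t = 177147 and t^5 = 161051, so 177147 > 161051.
Hence t = 11 is a counterexample.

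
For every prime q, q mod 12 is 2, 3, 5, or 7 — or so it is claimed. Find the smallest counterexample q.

q = 2: 2 mod 12 = 2.
q = 3: 3 mod 12 = 3.
q = 5: 5 mod 12 = 5.
q = 7: 7 mod 12 = 7.
q = 11: 11 mod 12 = 11 — not in {2, 3, 5, 7}.
Thus q = 11 disproves the claim, and no smaller q works.

q = 11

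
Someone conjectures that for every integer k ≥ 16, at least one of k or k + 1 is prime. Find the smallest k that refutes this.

k = 20

We need the least integer k ≥ 16 for which k, k + 1 are both composite.
For k = 16, 17, 18, 19 the conclusion holds.
k = 20: 20 = 2 × 10; 21 = 3 × 7 — both composite.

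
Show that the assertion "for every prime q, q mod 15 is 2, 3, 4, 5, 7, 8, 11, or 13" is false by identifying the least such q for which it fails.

A counterexample is any prime q such that the claim fails; we check each in order.
For q = 2, 3, 5, 7, 11, 13, 17, 19, 23 the conclusion holds.
q = 29: 29 mod 15 = 14 — not in {2, 3, 4, 5, 7, 8, 11, 13}.

q = 29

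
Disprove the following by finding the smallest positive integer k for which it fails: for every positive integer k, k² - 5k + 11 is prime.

k = 7

The first 6 eligible values, up to k = 6, all satisfy the conclusion.
k = 7: k² - 5k + 11 = 25 = 5 × 5, composite.
Hence k = 7 is a counterexample.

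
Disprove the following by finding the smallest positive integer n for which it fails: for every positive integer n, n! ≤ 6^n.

n = 14

For n = 1, 2, 3, 4, …, 11, 12, 13 the conclusion holds.
n = 14: n! = 87178291200 and 6^n = 78364164096, so 87178291200 > 78364164096.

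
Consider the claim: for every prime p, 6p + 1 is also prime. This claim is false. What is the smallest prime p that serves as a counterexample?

p = 19

A counterexample is any prime p such that 6p + 1 is not prime; we check each in order.
For p = 2, 3, 5, 7, 11, 13, 17 the conclusion holds.
p = 19: 6p + 1 = 115 = 5 × 23, not prime.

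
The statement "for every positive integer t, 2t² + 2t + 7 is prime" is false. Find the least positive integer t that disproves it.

t = 6

A counterexample is any positive integer t such that 2t² + 2t + 7 is not prime; we check each in order.
The first 5 eligible values, up to t = 5, all satisfy the conclusion.
t = 6: 2t² + 2t + 7 = 91 = 7 × 13, composite.
Thus t = 6 disproves the claim, and no smaller t works.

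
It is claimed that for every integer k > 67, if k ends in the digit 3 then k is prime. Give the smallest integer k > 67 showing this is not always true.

k = 73: 73 ends in 3 and is prime.
k = 83: 83 ends in 3 and is prime.
k = 93: 93 ends in 3; 93 = 3 × 31, composite.
So k = 93 is the smallest counterexample.

k = 93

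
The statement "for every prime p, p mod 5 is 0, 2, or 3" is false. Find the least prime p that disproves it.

p = 2: 2 mod 5 = 2.
p = 3: 3 mod 5 = 3.
p = 5: 5 mod 5 = 0.
p = 7: 7 mod 5 = 2.
p = 11: 11 mod 5 = 1 — not in {0, 2, 3}.

p = 11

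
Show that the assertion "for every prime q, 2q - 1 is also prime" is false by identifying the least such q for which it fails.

q = 5

We need the least prime q for which 2q - 1 is not prime.
For q = 2, 3 the conclusion holds.
q = 5: 2q - 1 = 9 = 3 × 3, not prime.
Thus q = 5 disproves the claim, and no smaller q works.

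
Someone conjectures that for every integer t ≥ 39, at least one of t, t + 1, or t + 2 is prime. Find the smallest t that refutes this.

t = 44

Check each integer t ≥ 39 in order until t, t + 1, t + 2 are all composite.
t = 39: 41 is prime.
t = 40: 41 is prime.
t = 41: 41 is prime.
t = 42: 43 is prime.
t = 43: 43 is prime.
t = 44: 44 = 2 × 22; 45 = 3 × 15; 46 = 2 × 23 — all composite.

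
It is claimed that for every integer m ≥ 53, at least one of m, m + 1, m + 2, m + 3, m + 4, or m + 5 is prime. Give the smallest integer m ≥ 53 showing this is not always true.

m = 90

We need the least integer m ≥ 53 for which m, m + 1, m + 2, m + 3, m + 4, m + 5 are all composite.
For m = 53, 54, 55, 56, …, 87, 88, 89 the conclusion holds.
m = 90: 90 = 2 × 45; 91 = 7 × 13; 92 = 2 × 46; 93 = 3 × 31; 94 = 2 × 47; 95 = 5 × 19 — all composite.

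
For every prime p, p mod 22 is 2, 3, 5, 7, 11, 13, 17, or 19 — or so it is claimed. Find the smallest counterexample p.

A counterexample is any prime p such that the claim fails; we check each in order.
p = 2: 2 mod 22 = 2.
p = 3: 3 mod 22 = 3.
p = 5: 5 mod 22 = 5.
p = 7: 7 mod 22 = 7.
p = 11: 11 mod 22 = 11.
p = 13: 13 mod 22 = 13.
p = 17: 17 mod 22 = 17.
p = 19: 19 mod 22 = 19.
p = 23: 23 mod 22 = 1 — not in {2, 3, 5, 7, 11, 13, 17, 19}.
So p = 23 is the smallest counterexample.

p = 23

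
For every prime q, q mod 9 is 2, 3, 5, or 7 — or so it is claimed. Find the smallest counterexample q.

q = 13

Check each prime q in order until the claim fails.
The first 5 eligible values, up to q = 11, all satisfy the conclusion.
q = 13: 13 mod 9 = 4 — not in {2, 3, 5, 7}.
So q = 13 is the smallest counterexample.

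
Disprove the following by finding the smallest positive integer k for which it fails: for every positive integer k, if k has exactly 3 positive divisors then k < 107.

k = 121

We need the least positive integer k for which k has exactly 3 positive divisors but the claim fails.
The first 4 eligible values, up to k = 49, all satisfy the conclusion.
k = 121: τ(121) = 3; 121 ≥ 107.
Hence k = 121 is a counterexample.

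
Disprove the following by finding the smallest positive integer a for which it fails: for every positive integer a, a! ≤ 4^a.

a = 9

The first 8 eligible values, up to a = 8, all satisfy the conclusion.
a = 9: a! = 362880 and 4^a = 262144, so 362880 > 262144.
So a = 9 is the smallest counterexample.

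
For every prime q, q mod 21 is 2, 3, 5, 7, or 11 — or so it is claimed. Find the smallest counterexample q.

We need the least prime q for which the claim fails.
For q = 2, 3, 5, 7, 11 the conclusion holds.
q = 13: 13 mod 21 = 13 — not in {2, 3, 5, 7, 11}.

q = 13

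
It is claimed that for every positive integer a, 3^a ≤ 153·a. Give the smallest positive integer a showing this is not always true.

We need the least positive integer a for which 3^a > 153·a.
a = 1: 3^a = 3 and 153·a = 153, so 3 ≤ 153.
a = 2: 3^a = 9 and 153·a = 306, so 9 ≤ 306.
a = 3: 3^a = 27 and 153·a = 459, so 27 ≤ 459.
a = 4: 3^a = 81 and 153·a = 612, so 81 ≤ 612.
a = 5: 3^a = 243 and 153·a = 765, so 243 ≤ 765.
a = 6: 3^a = 729 and 153·a = 918, so 729 ≤ 918.
a = 7: 3^a = 2187 and 153·a = 1071, so 2187 > 1071.
So a = 7 is the smallest counterexample.

a = 7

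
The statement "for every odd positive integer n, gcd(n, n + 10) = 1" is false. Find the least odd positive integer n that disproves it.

For n = 1, 3 the conclusion holds.
n = 5: gcd(5, 15) = 5.
Thus n = 5 disproves the claim, and no smaller n works.

n = 5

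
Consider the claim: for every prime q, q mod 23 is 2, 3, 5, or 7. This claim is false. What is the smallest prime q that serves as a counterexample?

q = 11

q = 2: 2 mod 23 = 2.
q = 3: 3 mod 23 = 3.
q = 5: 5 mod 23 = 5.
q = 7: 7 mod 23 = 7.
q = 11: 11 mod 23 = 11 — not in {2, 3, 5, 7}.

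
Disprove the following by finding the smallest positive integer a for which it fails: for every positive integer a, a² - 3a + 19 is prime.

a = 18

We need the least positive integer a for which a² - 3a + 19 is not prime.
For a = 1, 2, 3, 4, …, 15, 16, 17 the conclusion holds.
a = 18: a² - 3a + 19 = 289 = 17 × 17, composite.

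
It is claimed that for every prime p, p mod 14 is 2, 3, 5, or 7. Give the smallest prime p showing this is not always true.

A counterexample is any prime p such that the claim fails; we check each in order.
p = 2: 2 mod 14 = 2.
p = 3: 3 mod 14 = 3.
p = 5: 5 mod 14 = 5.
p = 7: 7 mod 14 = 7.
p = 11: 11 mod 14 = 11 — not in {2, 3, 5, 7}.

p = 11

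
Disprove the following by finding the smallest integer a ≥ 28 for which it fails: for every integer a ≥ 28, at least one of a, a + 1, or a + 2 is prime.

a = 28: 29 is prime.
a = 29: 29 is prime.
a = 30: 31 is prime.
a = 31: 31 is prime.
a = 32: 32 = 2 × 16; 33 = 3 × 11; 34 = 2 × 17 — all composite.
Thus a = 32 disproves the claim, and no smaller a works.

a = 32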